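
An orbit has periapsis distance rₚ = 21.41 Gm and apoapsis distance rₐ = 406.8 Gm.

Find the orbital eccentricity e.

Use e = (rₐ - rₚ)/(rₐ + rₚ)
rₚ = 21.41 Gm = 2.141 × 10^10 m
rₐ = 406.8 Gm = 4.068 × 10^11 m
rₐ − rₚ = 3.8539 × 10^11 m
rₐ + rₚ = 4.2821 × 10^11 m
e = (rₐ − rₚ)/(rₐ + rₚ) = 0.900002

Final answer: e = 0.9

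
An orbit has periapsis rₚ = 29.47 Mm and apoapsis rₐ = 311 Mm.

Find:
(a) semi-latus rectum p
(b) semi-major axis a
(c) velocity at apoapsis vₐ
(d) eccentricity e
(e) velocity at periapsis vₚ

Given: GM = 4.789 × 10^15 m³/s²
rₚ = 29.47 Mm = 2.947 × 10^7 m
rₐ = 311 Mm = 3.11 × 10^8 m
GM = 4.789 × 10^15 m³/s²
a = (rₚ + rₐ)/2 = 1.70235 × 10^8 m
e = (rₐ − rₚ)/(rₐ + rₚ) = (2.8153 × 10^8) / (3.4047 × 10^8) = 0.826886
(a) 1 − e² = 0.316259;  p = a(1 − e²) = 1.70235 × 10^8 × 0.316259 = 5.38383 × 10^7 m ≈ 53.84 Mm
(b) a = 1.70235 × 10^8 m ≈ 170.2 Mm
(c) vₐ² = GM (2/rₐ − 1/a) = 4.789 × 10^15 × (6.43087 × 10^-9 − 5.87423 × 10^-9) = 2.66573 × 10^6 m²/s²;  vₐ = 1632.71 m/s ≈ 1.633 km/s
(d) e = 0.826886 ≈ 0.8269
(e) vₚ² = GM (2/rₚ − 1/a) = 4.789 × 10^15 × (6.78656 × 10^-8 − 5.87423 × 10^-9) = 2.96877 × 10^8 m²/s²;  vₚ = 17230.1 m/s ≈ 17.23 km/s

Final answer:
(a) semi-latus rectum p = 53.84 Mm
(b) semi-major axis a = 170.2 Mm
(c) velocity at apoapsis vₐ = 1.633 km/s
(d) eccentricity e = 0.8269
(e) velocity at periapsis vₚ = 17.23 km/s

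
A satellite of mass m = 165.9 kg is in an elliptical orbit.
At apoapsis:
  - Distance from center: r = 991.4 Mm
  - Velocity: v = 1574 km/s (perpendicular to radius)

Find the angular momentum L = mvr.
r = 991.4 Mm = 9.914 × 10^8 m
v = 1574 km/s = 1.574 × 10^6 m/s
vr = 1.574 × 10^6 × 9.914 × 10^8 = 1.56046 × 10^15 m²/s
L = m × vr = 165.9 × 1.56046 × 10^15 = 2.58881 × 10^17 kg·m²/s ≈ 2.589 × 10^17 kg·m²/s

Final answer: L = 2.589 × 10^17 kg·m²/s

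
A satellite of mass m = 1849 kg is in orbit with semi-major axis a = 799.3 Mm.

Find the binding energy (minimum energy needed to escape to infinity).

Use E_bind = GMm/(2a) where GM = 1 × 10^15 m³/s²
a = 799.3 Mm = 7.993 × 10^8 m
GM = 1 × 10^15 m³/s²
m = 1849 kg
GMm = 1 × 10^15 × 1849 = 1.849 × 10^18 m³·kg/s²
2a = 1.5986 × 10^9 m
E_bind = GMm/(2a) = 1.15664 × 10^9 J ≈ 1.157 GJ

Final answer: 1.157 GJ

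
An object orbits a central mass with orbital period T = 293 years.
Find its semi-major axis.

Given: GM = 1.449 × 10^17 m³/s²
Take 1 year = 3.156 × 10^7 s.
T = 293 years = 9.24708 × 10^9 s
GM = 1.449 × 10^17 m³/s²
Kepler's third law: a³ = GM T² / (4π²)
T² = 8.55085 × 10^19 s²
a³ = (1.449 × 10^17) × (8.55085 × 10^19) / (4π²) = 3.13847 × 10^35 m³
a = (a³)^(1/3) = 6.79578 × 10^11 m ≈ 679.6 Gm

Final answer: 679.6 Gm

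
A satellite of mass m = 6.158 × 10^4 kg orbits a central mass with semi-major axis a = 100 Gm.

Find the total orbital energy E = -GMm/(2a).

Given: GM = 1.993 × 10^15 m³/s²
a = 100 Gm = 1 × 10^11 m
GM = 1.993 × 10^15 m³/s²
2a = 2 × 10^11 m
GMm = 1.993 × 10^15 × 61580 = 1.22729 × 10^20 m³·kg/s²
E = −GMm/(2a) = -6.13645 × 10^8 J ≈ -613.6 MJ

Final answer: -613.6 MJ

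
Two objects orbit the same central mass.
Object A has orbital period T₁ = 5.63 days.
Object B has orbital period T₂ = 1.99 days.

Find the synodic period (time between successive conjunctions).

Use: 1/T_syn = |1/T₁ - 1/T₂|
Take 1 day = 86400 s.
T₁ = 5.63 days = 486432 s
T₂ = 1.99 days = 171936 s
1/T₁ = 2.05579 × 10^-6 s⁻¹
1/T₂ = 5.81612 × 10^-6 s⁻¹
|1/T₁ − 1/T₂| = 3.76033 × 10^-6 s⁻¹
T_syn = 1 / |1/T₁ − 1/T₂| = 265934 s ≈ 3.078 days

Final answer: T_syn = 3.078 days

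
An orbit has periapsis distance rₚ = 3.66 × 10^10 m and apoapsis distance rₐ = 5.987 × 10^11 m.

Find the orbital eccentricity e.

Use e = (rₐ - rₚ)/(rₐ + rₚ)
rₚ = 3.66 × 10^10 m
rₐ = 5.987 × 10^11 m
rₐ − rₚ = 5.621 × 10^11 m
rₐ + rₚ = 6.353 × 10^11 m
e = (rₐ − rₚ)/(rₐ + rₚ) = 0.884779

Final answer: e = 0.8848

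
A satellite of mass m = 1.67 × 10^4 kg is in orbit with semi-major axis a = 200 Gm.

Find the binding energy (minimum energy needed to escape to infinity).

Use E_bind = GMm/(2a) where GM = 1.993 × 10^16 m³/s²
a = 200 Gm = 2 × 10^11 m
GM = 1.993 × 10^16 m³/s²
m = 1.67 × 10^4 kg
GMm = 1.993 × 10^16 × 16700 = 3.32831 × 10^20 m³·kg/s²
2a = 4 × 10^11 m
E_bind = GMm/(2a) = 8.32078 × 10^8 J ≈ 832.1 MJ

Final answer: 832.1 MJ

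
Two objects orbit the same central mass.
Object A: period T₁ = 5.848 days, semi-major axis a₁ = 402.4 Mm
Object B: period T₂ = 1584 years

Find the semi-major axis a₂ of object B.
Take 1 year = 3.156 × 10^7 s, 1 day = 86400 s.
T₁ = 5.848 days = 505267 s
T₂ = 1584 years = 4.9991 × 10^10 s
a₁ = 402.4 Mm = 4.024 × 10^8 m
Kepler's third law: (T₂/T₁)² = (a₂/a₁)³  ⇒  a₂ = a₁ (T₂/T₁)^(2/3)
T₂/T₁ = 98939.8
(T₂/T₁)^(2/3) = 2139.18
a₂ = 4.024 × 10^8 m × 2139.18 = 8.60806 × 10^11 m ≈ 860.8 Gm

Final answer: a₂ = 860.8 Gm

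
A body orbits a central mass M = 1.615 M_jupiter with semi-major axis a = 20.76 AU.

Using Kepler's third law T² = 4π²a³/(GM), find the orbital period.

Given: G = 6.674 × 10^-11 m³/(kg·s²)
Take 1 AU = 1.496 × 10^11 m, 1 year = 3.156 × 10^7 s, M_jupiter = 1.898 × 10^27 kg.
M = 1.615 M_jupiter = 3.06527 × 10^27 kg
GM = G × M = 6.674 × 10^-11 × 3.06527 × 10^27 = 2.04576 × 10^17 m³/s²
a = 20.76 AU = 3.1057 × 10^12 m
a³ = 2.99555 × 10^37 m³
T = 2π √(a³/GM) = 2π √((2.99555 × 10^37) / (2.04576 × 10^17)) = 2π × 1.21007 × 10^10 s
T = 7.6031 × 10^10 s ≈ 2409 years

Final answer: 2409 years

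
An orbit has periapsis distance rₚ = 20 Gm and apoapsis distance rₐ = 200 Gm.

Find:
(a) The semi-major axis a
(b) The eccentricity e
rₚ = 20 Gm = 2 × 10^10 m
rₐ = 200 Gm = 2 × 10^11 m
(a) a = (rₚ + rₐ)/2 = 1.1 × 10^11 m ≈ 110 Gm
(b) e = (rₐ − rₚ)/(rₐ + rₚ) = (1.8 × 10^11) / (2.2 × 10^11) = 0.818182

Final answer:
(a) a = 110 Gm
(b) e = 0.8182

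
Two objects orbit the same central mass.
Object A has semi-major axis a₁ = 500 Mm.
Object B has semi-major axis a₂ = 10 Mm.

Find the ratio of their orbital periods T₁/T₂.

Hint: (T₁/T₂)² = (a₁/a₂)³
a₁ = 500 Mm = 5 × 10^8 m
a₂ = 10 Mm = 1 × 10^7 m
a₁/a₂ = 50
T₁/T₂ = (a₁/a₂)^(3/2) = (50)^1.5 = 353.553

Final answer: T₁/T₂ = 353.6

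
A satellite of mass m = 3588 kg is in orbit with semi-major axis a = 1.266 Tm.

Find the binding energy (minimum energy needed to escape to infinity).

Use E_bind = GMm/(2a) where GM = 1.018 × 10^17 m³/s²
a = 1.266 Tm = 1.266 × 10^12 m
GM = 1.018 × 10^17 m³/s²
m = 3588 kg
GMm = 1.018 × 10^17 × 3588 = 3.65258 × 10^20 m³·kg/s²
2a = 2.532 × 10^12 m
E_bind = GMm/(2a) = 1.44257 × 10^8 J ≈ 144.3 MJ

Final answer: 144.3 MJ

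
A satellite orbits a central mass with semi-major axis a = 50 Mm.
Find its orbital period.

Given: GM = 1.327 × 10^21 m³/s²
a = 50 Mm = 5 × 10^7 m
GM = 1.327 × 10^21 m³/s²
a³ = 1.25 × 10^23 m³
T = 2π √(a³/GM) = 2π √((1.25 × 10^23) / (1.327 × 10^21)) = 2π × 9.70554 s
T = 60.9817 s ≈ 1.016 minutes

Final answer: 1.016 minutes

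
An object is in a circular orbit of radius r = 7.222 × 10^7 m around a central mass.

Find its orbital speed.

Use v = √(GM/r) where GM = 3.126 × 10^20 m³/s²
r = 7.222 × 10^7 m
GM = 3.126 × 10^20 m³/s²
GM/r = (3.126 × 10^20) / (7.222 × 10^7) = 4.32844 × 10^12 m²/s²
v = √(GM/r) = 2.08049 × 10^6 m/s ≈ 2080 km/s

Final answer: 2080 km/s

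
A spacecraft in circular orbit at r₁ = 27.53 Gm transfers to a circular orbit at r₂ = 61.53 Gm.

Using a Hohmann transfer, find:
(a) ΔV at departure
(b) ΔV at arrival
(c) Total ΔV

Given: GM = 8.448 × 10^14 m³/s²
r₁ = 27.53 Gm = 2.753 × 10^10 m
r₂ = 61.53 Gm = 6.153 × 10^10 m
GM = 8.448 × 10^14 m³/s²
Transfer ellipse: a_t = (r₁ + r₂)/2 = 4.453 × 10^10 m
Circular speed at r₁: v₁ = √(GM/r₁) = 175.176 m/s
Transfer speed at r₁ (periapsis): v₁ₜ = √(GM(2/r₁ − 1/a_t)) = 205.916 m/s
(a) ΔV₁ = v₁ₜ − v₁ = 30.7407 m/s ≈ 30.74 m/s
Circular speed at r₂: v₂ = √(GM/r₂) = 117.175 m/s
Transfer speed at r₂ (apoapsis): v₂ₜ = √(GM(2/r₂ − 1/a_t)) = 92.1319 m/s
(b) ΔV₂ = v₂ − v₂ₜ = 25.0427 m/s ≈ 25.04 m/s
(c) ΔV_total = ΔV₁ + ΔV₂ = 55.7834 m/s ≈ 55.78 m/s

Final answer:
(a) ΔV₁ = 30.74 m/s
(b) ΔV₂ = 25.04 m/s
(c) ΔV_total = 55.78 m/s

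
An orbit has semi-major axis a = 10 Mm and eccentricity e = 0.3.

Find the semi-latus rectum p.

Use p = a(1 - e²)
a = 10 Mm = 1 × 10^7 m
e = 0.3,  e² = 0.09,  1 − e² = 0.91
p = a(1 − e²) = 1 × 10^7 m × 0.91 = 9.1 × 10^6 m ≈ 9.1 Mm

Final answer: p = 9.1 Mm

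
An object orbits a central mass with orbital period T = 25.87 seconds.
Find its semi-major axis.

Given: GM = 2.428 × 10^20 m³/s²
T = 25.87 seconds
GM = 2.428 × 10^20 m³/s²
Kepler's third law: a³ = GM T² / (4π²)
T² = 669.257 s²
a³ = (2.428 × 10^20) × 669.257 / (4π²) = 4.11606 × 10^21 m³
a = (a³)^(1/3) = 1.60261 × 10^7 m ≈ 1.603 × 10^7 m

Final answer: 1.603 × 10^7 m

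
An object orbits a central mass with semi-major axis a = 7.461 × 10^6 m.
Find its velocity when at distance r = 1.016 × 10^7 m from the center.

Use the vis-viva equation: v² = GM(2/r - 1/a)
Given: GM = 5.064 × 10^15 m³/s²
a = 7.461 × 10^6 m
r = 1.016 × 10^7 m
GM = 5.064 × 10^15 m³/s²
2/r − 1/a = 1.9685 × 10^-7 − 1.3403 × 10^-7 = 6.28201 × 10^-8 m⁻¹
v² = GM (2/r − 1/a) = 3.18121 × 10^8 m²/s²
v = 17835.9 m/s ≈ 17.84 km/s

Final answer: 17.84 km/s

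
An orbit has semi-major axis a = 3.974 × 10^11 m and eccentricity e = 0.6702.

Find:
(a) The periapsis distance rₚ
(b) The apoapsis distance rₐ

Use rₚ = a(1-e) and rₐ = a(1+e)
a = 3.974 × 10^11 m
e = 0.6702:  1 − e = 0.3298,  1 + e = 1.6702
(a) rₚ = a(1 − e) = 3.974 × 10^11 m × 0.3298 = 1.31063 × 10^11 m ≈ 1.311 × 10^11 m
(b) rₐ = a(1 + e) = 3.974 × 10^11 m × 1.6702 = 6.63737 × 10^11 m ≈ 6.637 × 10^11 m

Final answer:
(a) rₚ = 1.311 × 10^11 m
(b) rₐ = 6.637 × 10^11 m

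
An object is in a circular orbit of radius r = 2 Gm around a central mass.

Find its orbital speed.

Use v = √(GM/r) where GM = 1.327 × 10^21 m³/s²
r = 2 Gm = 2 × 10^9 m
GM = 1.327 × 10^21 m³/s²
GM/r = (1.327 × 10^21) / (2 × 10^9) = 6.635 × 10^11 m²/s²
v = √(GM/r) = 814555 m/s ≈ 814.6 km/s

Final answer: 814.6 km/s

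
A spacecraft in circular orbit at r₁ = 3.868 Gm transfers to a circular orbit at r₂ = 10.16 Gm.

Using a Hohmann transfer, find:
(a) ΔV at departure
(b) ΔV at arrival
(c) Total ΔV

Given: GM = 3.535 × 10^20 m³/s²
r₁ = 3.868 Gm = 3.868 × 10^9 m
r₂ = 10.16 Gm = 1.016 × 10^10 m
GM = 3.535 × 10^20 m³/s²
Transfer ellipse: a_t = (r₁ + r₂)/2 = 7.014 × 10^9 m
Circular speed at r₁: v₁ = √(GM/r₁) = 302309 m/s
Transfer speed at r₁ (periapsis): v₁ₜ = √(GM(2/r₁ − 1/a_t)) = 363844 m/s
(a) ΔV₁ = v₁ₜ − v₁ = 61534.9 m/s ≈ 61.53 km/s
Circular speed at r₂: v₂ = √(GM/r₂) = 186530 m/s
Transfer speed at r₂ (apoapsis): v₂ₜ = √(GM(2/r₂ − 1/a_t)) = 138519 m/s
(b) ΔV₂ = v₂ − v₂ₜ = 48011 m/s ≈ 48.01 km/s
(c) ΔV_total = ΔV₁ + ΔV₂ = 109546 m/s ≈ 109.5 km/s

Final answer:
(a) ΔV₁ = 61.53 km/s
(b) ΔV₂ = 48.01 km/s
(c) ΔV_total = 109.5 km/s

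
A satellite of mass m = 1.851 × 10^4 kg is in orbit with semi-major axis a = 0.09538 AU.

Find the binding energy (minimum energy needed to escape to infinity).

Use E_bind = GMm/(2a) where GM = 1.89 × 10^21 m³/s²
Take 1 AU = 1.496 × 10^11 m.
a = 0.09538 AU = 1.42688 × 10^10 m
GM = 1.89 × 10^21 m³/s²
m = 1.851 × 10^4 kg
GMm = 1.89 × 10^21 × 18510 = 3.49839 × 10^25 m³·kg/s²
2a = 2.85377 × 10^10 m
E_bind = GMm/(2a) = 1.22588 × 10^15 J ≈ 1.226 PJ

Final answer: 1.226 PJ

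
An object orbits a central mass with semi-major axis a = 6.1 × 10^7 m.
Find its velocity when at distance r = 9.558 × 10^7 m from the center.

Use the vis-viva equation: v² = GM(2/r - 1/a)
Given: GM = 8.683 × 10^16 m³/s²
a = 6.1 × 10^7 m
r = 9.558 × 10^7 m
GM = 8.683 × 10^16 m³/s²
2/r − 1/a = 2.09249 × 10^-8 − 1.63934 × 10^-8 = 4.53144 × 10^-9 m⁻¹
v² = GM (2/r − 1/a) = 3.93465 × 10^8 m²/s²
v = 19835.9 m/s ≈ 19.84 km/s

Final answer: 19.84 km/s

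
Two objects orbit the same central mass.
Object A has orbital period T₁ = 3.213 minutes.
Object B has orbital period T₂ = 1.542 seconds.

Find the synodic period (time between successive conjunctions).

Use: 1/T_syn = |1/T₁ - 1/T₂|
T₁ = 3.213 minutes = 192.78 s
T₂ = 1.542 seconds
1/T₁ = 0.00518726 s⁻¹
1/T₂ = 0.648508 s⁻¹
|1/T₁ − 1/T₂| = 0.643321 s⁻¹
T_syn = 1 / |1/T₁ − 1/T₂| = 1.55443 s ≈ 1.554 seconds

Final answer: T_syn = 1.554 seconds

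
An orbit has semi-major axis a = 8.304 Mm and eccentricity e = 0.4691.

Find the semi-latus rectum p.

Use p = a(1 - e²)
a = 8.304 Mm = 8.304 × 10^6 m
e = 0.4691,  e² = 0.220055,  1 − e² = 0.779945
p = a(1 − e²) = 8.304 × 10^6 m × 0.779945 = 6.47666 × 10^6 m ≈ 6.477 Mm

Final answer: p = 6.477 Mm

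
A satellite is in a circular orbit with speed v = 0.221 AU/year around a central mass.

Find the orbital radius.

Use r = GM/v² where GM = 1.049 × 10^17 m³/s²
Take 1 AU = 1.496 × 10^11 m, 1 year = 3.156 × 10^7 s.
v = 0.221 AU/year = 1047.58 m/s
GM = 1.049 × 10^17 m³/s²
v² = 1.09742 × 10^6 m²/s²
r = GM/v² = (1.049 × 10^17) / (1.09742 × 10^6) = 9.55876 × 10^10 m ≈ 0.639 AU

Final answer: 0.639 AU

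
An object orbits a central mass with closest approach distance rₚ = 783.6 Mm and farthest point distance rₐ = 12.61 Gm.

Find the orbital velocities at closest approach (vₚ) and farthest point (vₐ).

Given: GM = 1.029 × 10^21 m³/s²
rₚ = 783.6 Mm = 7.836 × 10^8 m
rₐ = 12.61 Gm = 1.261 × 10^10 m
GM = 1.029 × 10^21 m³/s²
a = (rₚ + rₐ)/2 = 6.6968 × 10^9 m
Vis-viva: v² = GM (2/r − 1/a)
vₚ² = 1.029 × 10^21 × (2.55232 × 10^-9 − 1.49325 × 10^-10) = 2.47268 × 10^12 m²/s²
vₚ = 1.57248 × 10^6 m/s ≈ 1572 km/s
vₐ² = 1.029 × 10^21 × (1.58604 × 10^-10 − 1.49325 × 10^-10) = 9.54833 × 10^9 m²/s²
vₐ = 97715.6 m/s ≈ 97.72 km/s

Final answer: vₚ = 1572 km/s, vₐ = 97.72 km/s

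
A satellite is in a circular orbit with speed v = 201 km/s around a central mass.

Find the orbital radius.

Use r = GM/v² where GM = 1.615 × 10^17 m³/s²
v = 201 km/s = 201000 m/s
GM = 1.615 × 10^17 m³/s²
v² = 4.0401 × 10^10 m²/s²
r = GM/v² = (1.615 × 10^17) / (4.0401 × 10^10) = 3.99743 × 10^6 m ≈ 3.997 × 10^6 m

Final answer: 3.997 × 10^6 m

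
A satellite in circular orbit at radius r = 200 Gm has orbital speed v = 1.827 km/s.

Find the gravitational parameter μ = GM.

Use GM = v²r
r = 200 Gm = 2 × 10^11 m
v = 1.827 km/s = 1827 m/s
v² = 3.33793 × 10^6 m²/s²
GM = v²r = 3.33793 × 10^6 × 2 × 10^11 = 6.67586 × 10^17 m³/s²
GM ≈ 6.676 × 10^17 m³/s²

Final answer: GM = 6.676 × 10^17 m³/s²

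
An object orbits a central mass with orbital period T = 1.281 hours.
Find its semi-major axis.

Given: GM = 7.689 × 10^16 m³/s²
T = 1.281 hours = 4611.6 s
GM = 7.689 × 10^16 m³/s²
Kepler's third law: a³ = GM T² / (4π²)
T² = 2.12669 × 10^7 s²
a³ = (7.689 × 10^16) × (2.12669 × 10^7) / (4π²) = 4.14203 × 10^22 m³
a = (a³)^(1/3) = 3.45996 × 10^7 m ≈ 34.6 Mm

Final answer: 34.6 Mm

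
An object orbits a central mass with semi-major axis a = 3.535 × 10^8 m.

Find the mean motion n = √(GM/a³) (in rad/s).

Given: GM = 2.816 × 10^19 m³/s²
a = 3.535 × 10^8 m
GM = 2.816 × 10^19 m³/s²
a³ = 4.41742 × 10^25 m³
GM/a³ = (2.816 × 10^19) / (4.41742 × 10^25) = 6.37477 × 10^-7 s⁻²
n = √(GM/a³) = 0.000798421 rad/s ≈ 0.0007984 rad/s

Final answer: n = 0.0007984 rad/s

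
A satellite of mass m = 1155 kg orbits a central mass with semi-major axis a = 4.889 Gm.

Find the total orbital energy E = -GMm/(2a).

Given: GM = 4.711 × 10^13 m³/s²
a = 4.889 Gm = 4.889 × 10^9 m
GM = 4.711 × 10^13 m³/s²
2a = 9.778 × 10^9 m
GMm = 4.711 × 10^13 × 1155 = 5.4412 × 10^16 m³·kg/s²
E = −GMm/(2a) = -5.56474 × 10^6 J ≈ -5.565 MJ

Final answer: -5.565 MJ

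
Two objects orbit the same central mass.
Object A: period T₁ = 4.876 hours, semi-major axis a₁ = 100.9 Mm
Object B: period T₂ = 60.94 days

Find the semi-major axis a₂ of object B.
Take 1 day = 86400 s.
T₁ = 4.876 hours = 17553.6 s
T₂ = 60.94 days = 5.26522 × 10^6 s
a₁ = 100.9 Mm = 1.009 × 10^8 m
Kepler's third law: (T₂/T₁)² = (a₂/a₁)³  ⇒  a₂ = a₁ (T₂/T₁)^(2/3)
T₂/T₁ = 299.951
(T₂/T₁)^(2/3) = 44.8091
a₂ = 1.009 × 10^8 m × 44.8091 = 4.52124 × 10^9 m ≈ 4.521 Gm

Final answer: a₂ = 4.521 Gm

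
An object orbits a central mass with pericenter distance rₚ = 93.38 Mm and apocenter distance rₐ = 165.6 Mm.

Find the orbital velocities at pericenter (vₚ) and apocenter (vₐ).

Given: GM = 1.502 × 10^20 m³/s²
rₚ = 93.38 Mm = 9.338 × 10^7 m
rₐ = 165.6 Mm = 1.656 × 10^8 m
GM = 1.502 × 10^20 m³/s²
a = (rₚ + rₐ)/2 = 1.2949 × 10^8 m
Vis-viva: v² = GM (2/r − 1/a)
vₚ² = 1.502 × 10^20 × (2.14179 × 10^-8 − 7.7226 × 10^-9) = 2.05703 × 10^12 m²/s²
vₚ = 1.43423 × 10^6 m/s ≈ 1434 km/s
vₐ² = 1.502 × 10^20 × (1.20773 × 10^-8 − 7.7226 × 10^-9) = 6.54075 × 10^11 m²/s²
vₐ = 808749 m/s ≈ 808.7 km/s

Final answer: vₚ = 1434 km/s, vₐ = 808.7 km/s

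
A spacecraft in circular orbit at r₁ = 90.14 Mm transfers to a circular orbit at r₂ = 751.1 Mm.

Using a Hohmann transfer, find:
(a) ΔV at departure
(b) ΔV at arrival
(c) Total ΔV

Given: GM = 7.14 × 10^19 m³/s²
r₁ = 90.14 Mm = 9.014 × 10^7 m
r₂ = 751.1 Mm = 7.511 × 10^8 m
GM = 7.14 × 10^19 m³/s²
Transfer ellipse: a_t = (r₁ + r₂)/2 = 4.2062 × 10^8 m
Circular speed at r₁: v₁ = √(GM/r₁) = 890001 m/s
Transfer speed at r₁ (periapsis): v₁ₜ = √(GM(2/r₁ − 1/a_t)) = 1.18931 × 10^6 m/s
(a) ΔV₁ = v₁ₜ − v₁ = 299307 m/s ≈ 299.3 km/s
Circular speed at r₂: v₂ = √(GM/r₂) = 308319 m/s
Transfer speed at r₂ (apoapsis): v₂ₜ = √(GM(2/r₂ − 1/a_t)) = 142730 m/s
(b) ΔV₂ = v₂ − v₂ₜ = 165589 m/s ≈ 165.6 km/s
(c) ΔV_total = ΔV₁ + ΔV₂ = 464896 m/s ≈ 464.9 km/s

Final answer:
(a) ΔV₁ = 299.3 km/s
(b) ΔV₂ = 165.6 km/s
(c) ΔV_total = 464.9 km/s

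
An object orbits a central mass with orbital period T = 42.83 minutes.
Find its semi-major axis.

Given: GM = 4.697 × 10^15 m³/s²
T = 42.83 minutes = 2569.8 s
GM = 4.697 × 10^15 m³/s²
Kepler's third law: a³ = GM T² / (4π²)
T² = 6.60387 × 10^6 s²
a³ = (4.697 × 10^15) × (6.60387 × 10^6) / (4π²) = 7.85705 × 10^20 m³
a = (a³)^(1/3) = 9.22755 × 10^6 m ≈ 9.228 Mm

Final answer: 9.228 Mm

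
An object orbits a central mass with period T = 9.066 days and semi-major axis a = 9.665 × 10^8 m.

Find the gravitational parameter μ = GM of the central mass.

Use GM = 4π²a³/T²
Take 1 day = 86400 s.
T = 9.066 days = 783302 s
a = 9.665 × 10^8 m
a³ = 9.02829 × 10^26 m³
T² = 6.13563 × 10^11 s²
GM = 4π² × (9.02829 × 10^26) / (6.13563 × 10^11) = 5.80907 × 10^16 m³/s²
GM ≈ 5.809 × 10^16 m³/s²

Final answer: GM = 5.809 × 10^16 m³/s²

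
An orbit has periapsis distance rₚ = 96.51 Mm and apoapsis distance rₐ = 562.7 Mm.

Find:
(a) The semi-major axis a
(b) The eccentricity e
rₚ = 96.51 Mm = 9.651 × 10^7 m
rₐ = 562.7 Mm = 5.627 × 10^8 m
(a) a = (rₚ + rₐ)/2 = 3.29605 × 10^8 m ≈ 329.6 Mm
(b) e = (rₐ − rₚ)/(rₐ + rₚ) = (4.6619 × 10^8) / (6.5921 × 10^8) = 0.707195

Final answer:
(a) a = 329.6 Mm
(b) e = 0.7072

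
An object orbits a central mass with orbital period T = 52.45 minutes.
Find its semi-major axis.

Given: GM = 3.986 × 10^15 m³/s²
T = 52.45 minutes = 3147 s
GM = 3.986 × 10^15 m³/s²
Kepler's third law: a³ = GM T² / (4π²)
T² = 9.90361 × 10^6 s²
a³ = (3.986 × 10^15) × (9.90361 × 10^6) / (4π²) = 9.99933 × 10^20 m³
a = (a³)^(1/3) = 9.99978 × 10^6 m ≈ 10 Mm

Final answer: 10 Mm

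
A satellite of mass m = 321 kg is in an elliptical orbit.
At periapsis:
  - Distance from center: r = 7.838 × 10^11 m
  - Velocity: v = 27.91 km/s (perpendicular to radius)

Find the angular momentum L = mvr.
r = 7.838 × 10^11 m
v = 27.91 km/s = 27910 m/s
vr = 27910 × 7.838 × 10^11 = 2.18759 × 10^16 m²/s
L = m × vr = 321 × 2.18759 × 10^16 = 7.02215 × 10^18 kg·m²/s ≈ 7.022 × 10^18 kg·m²/s

Final answer: L = 7.022 × 10^18 kg·m²/s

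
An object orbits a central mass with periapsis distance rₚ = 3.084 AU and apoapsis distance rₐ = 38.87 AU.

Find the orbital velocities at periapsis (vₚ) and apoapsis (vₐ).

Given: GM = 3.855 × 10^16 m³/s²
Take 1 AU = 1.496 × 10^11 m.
rₚ = 3.084 AU = 4.61366 × 10^11 m
rₐ = 38.87 AU = 5.81495 × 10^12 m
GM = 3.855 × 10^16 m³/s²
a = (rₚ + rₐ)/2 = 3.13816 × 10^12 m
Vis-viva: v² = GM (2/r − 1/a)
vₚ² = 3.855 × 10^16 × (4.33495 × 10^-12 − 3.18658 × 10^-13) = 154828 m²/s²
vₚ = 393.482 m/s ≈ 393.5 m/s
vₐ² = 3.855 × 10^16 × (3.43941 × 10^-13 − 3.18658 × 10^-13) = 974.651 m²/s²
vₐ = 31.2194 m/s ≈ 31.22 m/s

Final answer: vₚ = 393.5 m/s, vₐ = 31.22 m/s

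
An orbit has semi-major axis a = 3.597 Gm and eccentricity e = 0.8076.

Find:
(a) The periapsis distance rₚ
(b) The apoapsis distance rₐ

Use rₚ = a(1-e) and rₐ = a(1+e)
a = 3.597 Gm = 3.597 × 10^9 m
e = 0.8076:  1 − e = 0.1924,  1 + e = 1.8076
(a) rₚ = a(1 − e) = 3.597 × 10^9 m × 0.1924 = 6.92063 × 10^8 m ≈ 692.1 Mm
(b) rₐ = a(1 + e) = 3.597 × 10^9 m × 1.8076 = 6.50194 × 10^9 m ≈ 6.502 Gm

Final answer:
(a) rₚ = 692.1 Mm
(b) rₐ = 6.502 Gm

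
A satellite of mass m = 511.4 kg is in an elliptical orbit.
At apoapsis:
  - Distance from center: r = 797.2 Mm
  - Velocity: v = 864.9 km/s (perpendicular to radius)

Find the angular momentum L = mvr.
r = 797.2 Mm = 7.972 × 10^8 m
v = 864.9 km/s = 864900 m/s
vr = 864900 × 7.972 × 10^8 = 6.89498 × 10^14 m²/s
L = m × vr = 511.4 × 6.89498 × 10^14 = 3.52609 × 10^17 kg·m²/s ≈ 3.526 × 10^17 kg·m²/s

Final answer: L = 3.526 × 10^17 kg·m²/s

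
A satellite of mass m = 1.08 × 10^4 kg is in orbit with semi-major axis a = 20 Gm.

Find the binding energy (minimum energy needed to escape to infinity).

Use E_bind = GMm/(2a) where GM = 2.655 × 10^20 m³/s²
a = 20 Gm = 2 × 10^10 m
GM = 2.655 × 10^20 m³/s²
m = 1.08 × 10^4 kg
GMm = 2.655 × 10^20 × 10800 = 2.8674 × 10^24 m³·kg/s²
2a = 4 × 10^10 m
E_bind = GMm/(2a) = 7.1685 × 10^13 J ≈ 71.69 TJ

Final answer: 71.69 TJ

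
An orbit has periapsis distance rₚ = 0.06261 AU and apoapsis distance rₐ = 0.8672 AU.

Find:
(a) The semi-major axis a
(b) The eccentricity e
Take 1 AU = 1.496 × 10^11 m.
rₚ = 0.06261 AU = 9.36646 × 10^9 m
rₐ = 0.8672 AU = 1.29733 × 10^11 m
(a) a = (rₚ + rₐ)/2 = 6.95498 × 10^10 m ≈ 0.4649 AU
(b) e = (rₐ − rₚ)/(rₐ + rₚ) = (1.20367 × 10^11) / (1.391 × 10^11) = 0.865327

Final answer:
(a) a = 0.4649 AU
(b) e = 0.8653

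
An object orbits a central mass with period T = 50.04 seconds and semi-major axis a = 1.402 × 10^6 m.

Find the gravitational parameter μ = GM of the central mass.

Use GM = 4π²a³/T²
T = 50.04 seconds
a = 1.402 × 10^6 m
a³ = 2.75578 × 10^18 m³
T² = 2504 s²
GM = 4π² × (2.75578 × 10^18) / 2504 = 4.34479 × 10^16 m³/s²
GM ≈ 4.345 × 10^16 m³/s²

Final answer: GM = 4.345 × 10^16 m³/s²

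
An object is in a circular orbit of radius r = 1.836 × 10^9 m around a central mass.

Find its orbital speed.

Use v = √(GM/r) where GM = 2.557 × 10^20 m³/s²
r = 1.836 × 10^9 m
GM = 2.557 × 10^20 m³/s²
GM/r = (2.557 × 10^20) / (1.836 × 10^9) = 1.3927 × 10^11 m²/s²
v = √(GM/r) = 373189 m/s ≈ 373.2 km/s

Final answer: 373.2 km/s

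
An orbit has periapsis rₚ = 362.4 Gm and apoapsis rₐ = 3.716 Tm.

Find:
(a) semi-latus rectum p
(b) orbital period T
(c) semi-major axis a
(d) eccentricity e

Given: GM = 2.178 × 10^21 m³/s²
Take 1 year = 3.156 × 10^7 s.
rₚ = 362.4 Gm = 3.624 × 10^11 m
rₐ = 3.716 Tm = 3.716 × 10^12 m
GM = 2.178 × 10^21 m³/s²
a = (rₚ + rₐ)/2 = 2.0392 × 10^12 m
e = (rₐ − rₚ)/(rₐ + rₚ) = (3.3536 × 10^12) / (4.0784 × 10^12) = 0.822283
(a) 1 − e² = 0.32385;  p = a(1 − e²) = 2.0392 × 10^12 × 0.32385 = 6.60395 × 10^11 m ≈ 660.4 Gm
(b) a³ = 8.47968 × 10^36 m³;  T = 2π √(a³/GM) = 2π × 6.23966 × 10^7 s = 3.92049 × 10^8 s ≈ 12.42 years
(c) a = 2.0392 × 10^12 m ≈ 2.039 Tm
(d) e = 0.822283 ≈ 0.8223

Final answer:
(a) semi-latus rectum p = 660.4 Gm
(b) orbital period T = 12.42 years
(c) semi-major axis a = 2.039 Tm
(d) eccentricity e = 0.8223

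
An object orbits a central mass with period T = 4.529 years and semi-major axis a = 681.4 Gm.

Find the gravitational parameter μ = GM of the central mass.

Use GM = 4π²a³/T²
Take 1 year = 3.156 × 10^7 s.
T = 4.529 years = 1.42935 × 10^8 s
a = 681.4 Gm = 6.814 × 10^11 m
a³ = 3.16378 × 10^35 m³
T² = 2.04305 × 10^16 s²
GM = 4π² × (3.16378 × 10^35) / (2.04305 × 10^16) = 6.11347 × 10^20 m³/s²
GM ≈ 6.113 × 10^20 m³/s²

Final answer: GM = 6.113 × 10^20 m³/s²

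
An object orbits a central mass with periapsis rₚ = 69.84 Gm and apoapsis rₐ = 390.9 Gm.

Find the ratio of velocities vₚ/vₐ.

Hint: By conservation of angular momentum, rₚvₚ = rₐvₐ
rₚ = 69.84 Gm = 6.984 × 10^10 m
rₐ = 390.9 Gm = 3.909 × 10^11 m
rₚvₚ = rₐvₐ  ⇒  vₚ/vₐ = rₐ/rₚ
vₚ/vₐ = (3.909 × 10^11) / (6.984 × 10^10) = 5.59708

Final answer: vₚ/vₐ = 5.597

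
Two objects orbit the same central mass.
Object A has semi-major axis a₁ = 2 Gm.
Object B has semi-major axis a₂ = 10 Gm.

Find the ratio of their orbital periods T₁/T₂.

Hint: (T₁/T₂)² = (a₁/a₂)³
a₁ = 2 Gm = 2 × 10^9 m
a₂ = 10 Gm = 1 × 10^10 m
a₁/a₂ = 0.2
T₁/T₂ = (a₁/a₂)^(3/2) = (0.2)^1.5 = 0.0894427

Final answer: T₁/T₂ = 0.08944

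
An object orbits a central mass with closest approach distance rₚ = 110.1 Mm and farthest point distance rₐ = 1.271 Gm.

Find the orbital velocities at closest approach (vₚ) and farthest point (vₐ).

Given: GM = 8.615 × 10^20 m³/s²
rₚ = 110.1 Mm = 1.101 × 10^8 m
rₐ = 1.271 Gm = 1.271 × 10^9 m
GM = 8.615 × 10^20 m³/s²
a = (rₚ + rₐ)/2 = 6.9055 × 10^8 m
Vis-viva: v² = GM (2/r − 1/a)
vₚ² = 8.615 × 10^20 × (1.81653 × 10^-8 − 1.44812 × 10^-9) = 1.44019 × 10^13 m²/s²
vₚ = 3.79498 × 10^6 m/s ≈ 3795 km/s
vₐ² = 8.615 × 10^20 × (1.57356 × 10^-9 − 1.44812 × 10^-9) = 1.08069 × 10^11 m²/s²
vₐ = 328739 m/s ≈ 328.7 km/s

Final answer: vₚ = 3795 km/s, vₐ = 328.7 km/s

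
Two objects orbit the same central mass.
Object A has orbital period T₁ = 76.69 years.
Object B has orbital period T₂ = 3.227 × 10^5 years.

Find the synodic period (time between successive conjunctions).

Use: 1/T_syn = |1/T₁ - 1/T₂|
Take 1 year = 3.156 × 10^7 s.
T₁ = 76.69 years = 2.42034 × 10^9 s
T₂ = 3.227 × 10^5 years = 1.01844 × 10^13 s
1/T₁ = 4.13166 × 10^-10 s⁻¹
1/T₂ = 9.81893 × 10^-14 s⁻¹
|1/T₁ − 1/T₂| = 4.13068 × 10^-10 s⁻¹
T_syn = 1 / |1/T₁ − 1/T₂| = 2.42091 × 10^9 s ≈ 76.71 years

Final answer: T_syn = 76.71 years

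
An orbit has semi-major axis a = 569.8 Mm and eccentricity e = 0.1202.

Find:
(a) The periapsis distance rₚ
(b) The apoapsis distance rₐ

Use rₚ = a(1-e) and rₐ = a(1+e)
a = 569.8 Mm = 5.698 × 10^8 m
e = 0.1202:  1 − e = 0.8798,  1 + e = 1.1202
(a) rₚ = a(1 − e) = 5.698 × 10^8 m × 0.8798 = 5.0131 × 10^8 m ≈ 501.3 Mm
(b) rₐ = a(1 + e) = 5.698 × 10^8 m × 1.1202 = 6.3829 × 10^8 m ≈ 638.3 Mm

Final answer:
(a) rₚ = 501.3 Mm
(b) rₐ = 638.3 Mm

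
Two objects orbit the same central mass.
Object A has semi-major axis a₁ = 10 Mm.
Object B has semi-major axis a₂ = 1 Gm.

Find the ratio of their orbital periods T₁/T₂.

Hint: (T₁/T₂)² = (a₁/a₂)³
a₁ = 10 Mm = 1 × 10^7 m
a₂ = 1 Gm = 1 × 10^9 m
a₁/a₂ = 0.01
T₁/T₂ = (a₁/a₂)^(3/2) = (0.01)^1.5 = 0.001

Final answer: T₁/T₂ = 0.001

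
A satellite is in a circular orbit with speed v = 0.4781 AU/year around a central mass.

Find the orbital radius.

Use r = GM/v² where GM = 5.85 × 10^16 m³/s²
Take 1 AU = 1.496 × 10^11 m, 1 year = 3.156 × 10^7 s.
v = 0.4781 AU/year = 2266.28 m/s
GM = 5.85 × 10^16 m³/s²
v² = 5.13602 × 10^6 m²/s²
r = GM/v² = (5.85 × 10^16) / (5.13602 × 10^6) = 1.13901 × 10^10 m ≈ 0.07614 AU

Final answer: 0.07614 AU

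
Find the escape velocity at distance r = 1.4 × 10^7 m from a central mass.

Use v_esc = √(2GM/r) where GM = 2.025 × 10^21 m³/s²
r = 1.4 × 10^7 m
GM = 2.025 × 10^21 m³/s²
2GM/r = 2 × (2.025 × 10^21) / (1.4 × 10^7) = 2.89286 × 10^14 m²/s²
v_esc = √(2GM/r) = 1.70084 × 10^7 m/s ≈ 1.701 × 10^4 km/s

Final answer: 1.701 × 10^4 km/s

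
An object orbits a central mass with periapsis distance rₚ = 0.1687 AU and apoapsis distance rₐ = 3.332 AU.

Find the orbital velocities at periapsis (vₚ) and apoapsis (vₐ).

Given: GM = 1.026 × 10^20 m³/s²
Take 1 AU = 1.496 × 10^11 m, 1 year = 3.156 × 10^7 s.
rₚ = 0.1687 AU = 2.52375 × 10^10 m
rₐ = 3.332 AU = 4.98467 × 10^11 m
GM = 1.026 × 10^20 m³/s²
a = (rₚ + rₐ)/2 = 2.61852 × 10^11 m
Vis-viva: v² = GM (2/r − 1/a)
vₚ² = 1.026 × 10^20 × (7.92471 × 10^-11 − 3.81895 × 10^-12) = 7.73893 × 10^9 m²/s²
vₚ = 87971.2 m/s ≈ 18.56 AU/year
vₐ² = 1.026 × 10^20 × (4.0123 × 10^-12 − 3.81895 × 10^-12) = 1.98381 × 10^7 m²/s²
vₐ = 4454 m/s ≈ 0.9396 AU/year

Final answer: vₚ = 18.56 AU/year, vₐ = 0.9396 AU/year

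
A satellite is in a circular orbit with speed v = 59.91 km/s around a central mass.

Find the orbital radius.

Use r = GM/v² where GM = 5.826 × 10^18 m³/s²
v = 59.91 km/s = 59910 m/s
GM = 5.826 × 10^18 m³/s²
v² = 3.58921 × 10^9 m²/s²
r = GM/v² = (5.826 × 10^18) / (3.58921 × 10^9) = 1.6232 × 10^9 m ≈ 1.623 Gm

Final answer: 1.623 Gm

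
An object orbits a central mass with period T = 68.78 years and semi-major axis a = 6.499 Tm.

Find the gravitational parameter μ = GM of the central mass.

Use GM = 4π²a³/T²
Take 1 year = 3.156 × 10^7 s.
T = 68.78 years = 2.1707 × 10^9 s
a = 6.499 Tm = 6.499 × 10^12 m
a³ = 2.74498 × 10^38 m³
T² = 4.71192 × 10^18 s²
GM = 4π² × (2.74498 × 10^38) / (4.71192 × 10^18) = 2.29986 × 10^21 m³/s²
GM ≈ 2.3 × 10^21 m³/s²

Final answer: GM = 2.3 × 10^21 m³/s²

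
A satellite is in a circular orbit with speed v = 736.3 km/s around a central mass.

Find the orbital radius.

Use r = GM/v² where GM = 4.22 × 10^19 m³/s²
v = 736.3 km/s = 736300 m/s
GM = 4.22 × 10^19 m³/s²
v² = 5.42138 × 10^11 m²/s²
r = GM/v² = (4.22 × 10^19) / (5.42138 × 10^11) = 7.784 × 10^7 m ≈ 7.784 × 10^7 m

Final answer: 7.784 × 10^7 m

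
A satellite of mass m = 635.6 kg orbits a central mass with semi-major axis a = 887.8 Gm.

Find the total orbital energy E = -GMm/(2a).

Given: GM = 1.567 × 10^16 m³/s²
a = 887.8 Gm = 8.878 × 10^11 m
GM = 1.567 × 10^16 m³/s²
2a = 1.7756 × 10^12 m
GMm = 1.567 × 10^16 × 635.6 = 9.95985 × 10^18 m³·kg/s²
E = −GMm/(2a) = -5.60929 × 10^6 J ≈ -5.609 MJ

Final answer: -5.609 MJ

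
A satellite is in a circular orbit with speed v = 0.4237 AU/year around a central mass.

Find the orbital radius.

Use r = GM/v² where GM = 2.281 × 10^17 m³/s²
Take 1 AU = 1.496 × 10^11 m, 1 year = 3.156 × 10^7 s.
v = 0.4237 AU/year = 2008.41 m/s
GM = 2.281 × 10^17 m³/s²
v² = 4.03372 × 10^6 m²/s²
r = GM/v² = (2.281 × 10^17) / (4.03372 × 10^6) = 5.65482 × 10^10 m ≈ 0.378 AU

Final answer: 0.378 AU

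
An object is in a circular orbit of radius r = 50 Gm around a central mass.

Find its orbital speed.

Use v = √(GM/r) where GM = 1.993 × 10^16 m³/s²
r = 50 Gm = 5 × 10^10 m
GM = 1.993 × 10^16 m³/s²
GM/r = (1.993 × 10^16) / (5 × 10^10) = 398600 m²/s²
v = √(GM/r) = 631.348 m/s ≈ 631.3 m/s

Final answer: 631.3 m/s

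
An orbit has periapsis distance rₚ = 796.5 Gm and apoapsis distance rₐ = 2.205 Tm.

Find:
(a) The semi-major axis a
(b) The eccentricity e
rₚ = 796.5 Gm = 7.965 × 10^11 m
rₐ = 2.205 Tm = 2.205 × 10^12 m
(a) a = (rₚ + rₐ)/2 = 1.50075 × 10^12 m ≈ 1.501 Tm
(b) e = (rₐ − rₚ)/(rₐ + rₚ) = (1.4085 × 10^12) / (3.0015 × 10^12) = 0.469265

Final answer:
(a) a = 1.501 Tm
(b) e = 0.4693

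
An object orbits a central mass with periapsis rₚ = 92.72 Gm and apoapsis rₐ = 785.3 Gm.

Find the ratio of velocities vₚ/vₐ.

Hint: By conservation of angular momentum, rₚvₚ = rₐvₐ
rₚ = 92.72 Gm = 9.272 × 10^10 m
rₐ = 785.3 Gm = 7.853 × 10^11 m
rₚvₚ = rₐvₐ  ⇒  vₚ/vₐ = rₐ/rₚ
vₚ/vₐ = (7.853 × 10^11) / (9.272 × 10^10) = 8.46959

Final answer: vₚ/vₐ = 8.47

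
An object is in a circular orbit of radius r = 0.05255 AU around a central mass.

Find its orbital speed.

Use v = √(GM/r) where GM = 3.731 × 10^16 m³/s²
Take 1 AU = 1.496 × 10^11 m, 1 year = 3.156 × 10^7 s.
r = 0.05255 AU = 7.86148 × 10^9 m
GM = 3.731 × 10^16 m³/s²
GM/r = (3.731 × 10^16) / (7.86148 × 10^9) = 4.74593 × 10^6 m²/s²
v = √(GM/r) = 2178.51 m/s ≈ 0.4596 AU/year

Final answer: 0.4596 AU/year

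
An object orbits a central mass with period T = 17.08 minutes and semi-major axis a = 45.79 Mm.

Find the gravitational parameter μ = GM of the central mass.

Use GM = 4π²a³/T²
T = 17.08 minutes = 1024.8 s
a = 45.79 Mm = 4.579 × 10^7 m
a³ = 9.6009 × 10^22 m³
T² = 1.05022 × 10^6 s²
GM = 4π² × (9.6009 × 10^22) / (1.05022 × 10^6) = 3.60905 × 10^18 m³/s²
GM ≈ 3.609 × 10^18 m³/s²

Final answer: GM = 3.609 × 10^18 m³/s²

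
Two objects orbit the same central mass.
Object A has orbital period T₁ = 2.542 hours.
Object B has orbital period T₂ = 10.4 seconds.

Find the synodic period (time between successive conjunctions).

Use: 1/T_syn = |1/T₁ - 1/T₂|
T₁ = 2.542 hours = 9151.2 s
T₂ = 10.4 seconds
1/T₁ = 0.000109275 s⁻¹
1/T₂ = 0.0961538 s⁻¹
|1/T₁ − 1/T₂| = 0.0960446 s⁻¹
T_syn = 1 / |1/T₁ − 1/T₂| = 10.4118 s ≈ 10.41 seconds

Final answer: T_syn = 10.41 seconds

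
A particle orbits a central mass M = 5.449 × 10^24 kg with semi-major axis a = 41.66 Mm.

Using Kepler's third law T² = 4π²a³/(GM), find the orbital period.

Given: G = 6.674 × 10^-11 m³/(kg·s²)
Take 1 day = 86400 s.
M = 5.449 × 10^24 kg
GM = G × M = 6.674 × 10^-11 × 5.449 × 10^24 = 3.63666 × 10^14 m³/s²
a = 41.66 Mm = 4.166 × 10^7 m
a³ = 7.23032 × 10^22 m³
T = 2π √(a³/GM) = 2π √((7.23032 × 10^22) / (3.63666 × 10^14)) = 2π × 14100.3 s
T = 88594.6 s ≈ 1.025 days

Final answer: 1.025 days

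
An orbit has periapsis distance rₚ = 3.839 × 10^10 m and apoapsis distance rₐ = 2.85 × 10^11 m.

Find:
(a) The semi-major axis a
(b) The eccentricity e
rₚ = 3.839 × 10^10 m
rₐ = 2.85 × 10^11 m
(a) a = (rₚ + rₐ)/2 = 1.61695 × 10^11 m ≈ 1.617 × 10^11 m
(b) e = (rₐ − rₚ)/(rₐ + rₚ) = (2.4661 × 10^11) / (3.2339 × 10^11) = 0.762578

Final answer:
(a) a = 1.617 × 10^11 m
(b) e = 0.7626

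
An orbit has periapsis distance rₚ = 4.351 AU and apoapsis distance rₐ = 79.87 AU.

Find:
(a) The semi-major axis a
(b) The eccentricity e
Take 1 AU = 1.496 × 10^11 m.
rₚ = 4.351 AU = 6.5091 × 10^11 m
rₐ = 79.87 AU = 1.19486 × 10^13 m
(a) a = (rₚ + rₐ)/2 = 6.29973 × 10^12 m ≈ 42.11 AU
(b) e = (rₐ − rₚ)/(rₐ + rₚ) = (1.12976 × 10^13) / (1.25995 × 10^13) = 0.896677

Final answer:
(a) a = 42.11 AU
(b) e = 0.8967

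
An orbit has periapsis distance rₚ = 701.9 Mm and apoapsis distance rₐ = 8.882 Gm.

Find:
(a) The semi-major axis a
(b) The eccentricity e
rₚ = 701.9 Mm = 7.019 × 10^8 m
rₐ = 8.882 Gm = 8.882 × 10^9 m
(a) a = (rₚ + rₐ)/2 = 4.79195 × 10^9 m ≈ 4.792 Gm
(b) e = (rₐ − rₚ)/(rₐ + rₚ) = (8.1801 × 10^9) / (9.5839 × 10^9) = 0.853525

Final answer:
(a) a = 4.792 Gm
(b) e = 0.8535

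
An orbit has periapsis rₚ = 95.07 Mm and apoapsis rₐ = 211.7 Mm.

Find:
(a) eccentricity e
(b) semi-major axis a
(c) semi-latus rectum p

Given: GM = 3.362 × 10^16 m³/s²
rₚ = 95.07 Mm = 9.507 × 10^7 m
rₐ = 211.7 Mm = 2.117 × 10^8 m
GM = 3.362 × 10^16 m³/s²
a = (rₚ + rₐ)/2 = 1.53385 × 10^8 m
e = (rₐ − rₚ)/(rₐ + rₚ) = (1.1663 × 10^8) / (3.0677 × 10^8) = 0.380187
(a) e = 0.380187 ≈ 0.3802
(b) a = 1.53385 × 10^8 m ≈ 153.4 Mm
(c) 1 − e² = 0.855458;  p = a(1 − e²) = 1.53385 × 10^8 × 0.855458 = 1.31214 × 10^8 m ≈ 131.2 Mm

Final answer:
(a) eccentricity e = 0.3802
(b) semi-major axis a = 153.4 Mm
(c) semi-latus rectum p = 131.2 Mm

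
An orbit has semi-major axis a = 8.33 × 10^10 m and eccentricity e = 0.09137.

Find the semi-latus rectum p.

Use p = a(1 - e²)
a = 8.33 × 10^10 m
e = 0.09137,  e² = 0.00834848,  1 − e² = 0.991652
p = a(1 − e²) = 8.33 × 10^10 m × 0.991652 = 8.26046 × 10^10 m ≈ 8.26 × 10^10 m

Final answer: p = 8.26 × 10^10 m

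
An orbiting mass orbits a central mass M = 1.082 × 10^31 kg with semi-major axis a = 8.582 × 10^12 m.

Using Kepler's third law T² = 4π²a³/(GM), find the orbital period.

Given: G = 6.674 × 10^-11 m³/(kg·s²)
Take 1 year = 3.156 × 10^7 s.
M = 1.082 × 10^31 kg
GM = G × M = 6.674 × 10^-11 × 1.082 × 10^31 = 7.22127 × 10^20 m³/s²
a = 8.582 × 10^12 m
a³ = 6.32071 × 10^38 m³
T = 2π √(a³/GM) = 2π √((6.32071 × 10^38) / (7.22127 × 10^20)) = 2π × 9.35569 × 10^8 s
T = 5.87836 × 10^9 s ≈ 186.3 years

Final answer: 186.3 years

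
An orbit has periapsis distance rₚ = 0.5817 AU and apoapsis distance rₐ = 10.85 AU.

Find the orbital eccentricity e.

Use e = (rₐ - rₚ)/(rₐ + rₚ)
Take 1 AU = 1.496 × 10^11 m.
rₚ = 0.5817 AU = 8.70223 × 10^10 m
rₐ = 10.85 AU = 1.62316 × 10^12 m
rₐ − rₚ = 1.53614 × 10^12 m
rₐ + rₚ = 1.71018 × 10^12 m
e = (rₐ − rₚ)/(rₐ + rₚ) = 0.89823

Final answer: e = 0.8982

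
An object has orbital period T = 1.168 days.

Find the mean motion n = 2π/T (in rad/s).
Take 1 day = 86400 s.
T = 1.168 days = 100915 s
n = 2π / 100915 s = 6.2262 × 10^-5 rad/s ≈ 6.226 × 10^-5 rad/s

Final answer: n = 6.226 × 10^-5 rad/s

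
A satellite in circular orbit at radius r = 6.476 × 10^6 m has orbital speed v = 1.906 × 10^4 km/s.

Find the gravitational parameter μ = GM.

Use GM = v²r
r = 6.476 × 10^6 m
v = 1.906 × 10^4 km/s = 1.906 × 10^7 m/s
v² = 3.63284 × 10^14 m²/s²
GM = v²r = 3.63284 × 10^14 × 6.476 × 10^6 = 2.35262 × 10^21 m³/s²
GM ≈ 2.353 × 10^21 m³/s²

Final answer: GM = 2.353 × 10^21 m³/s²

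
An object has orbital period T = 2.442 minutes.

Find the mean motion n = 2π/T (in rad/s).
T = 2.442 minutes = 146.52 s
n = 2π / 146.52 s = 0.0428828 rad/s ≈ 0.04288 rad/s

Final answer: n = 0.04288 rad/s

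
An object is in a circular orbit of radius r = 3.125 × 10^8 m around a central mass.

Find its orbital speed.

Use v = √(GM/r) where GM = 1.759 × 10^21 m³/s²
r = 3.125 × 10^8 m
GM = 1.759 × 10^21 m³/s²
GM/r = (1.759 × 10^21) / (3.125 × 10^8) = 5.6288 × 10^12 m²/s²
v = √(GM/r) = 2.37251 × 10^6 m/s ≈ 2373 km/s

Final answer: 2373 km/s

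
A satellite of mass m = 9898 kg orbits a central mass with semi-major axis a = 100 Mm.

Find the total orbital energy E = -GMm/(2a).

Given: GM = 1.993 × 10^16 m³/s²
a = 100 Mm = 1 × 10^8 m
GM = 1.993 × 10^16 m³/s²
2a = 2 × 10^8 m
GMm = 1.993 × 10^16 × 9898 = 1.97267 × 10^20 m³·kg/s²
E = −GMm/(2a) = -9.86336 × 10^11 J ≈ -986.3 GJ

Final answer: -986.3 GJ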